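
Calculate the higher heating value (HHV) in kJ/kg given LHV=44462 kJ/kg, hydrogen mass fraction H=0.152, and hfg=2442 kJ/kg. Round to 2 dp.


HHV = LHV + hfg * 9 * H
Water addition = 2442 * 9 * 0.152 = 3340.656 kJ/kg
HHV = 44462 + 3340.656 = 47802.66 kJ/kg


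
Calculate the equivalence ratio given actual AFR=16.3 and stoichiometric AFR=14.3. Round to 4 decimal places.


phi = AFR_stoich / AFR_actual
phi = 14.3 / 16.3 = 0.8773


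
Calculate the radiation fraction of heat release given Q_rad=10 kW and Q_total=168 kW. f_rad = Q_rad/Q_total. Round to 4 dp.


f_rad = Q_rad / Q_total
f_rad = 10 / 168 = 0.0595


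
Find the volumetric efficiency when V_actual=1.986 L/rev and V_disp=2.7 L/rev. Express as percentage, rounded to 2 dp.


eta_v = (V_actual / V_disp) * 100
Ratio = 1.986 / 2.7 = 0.7356
eta_v = 0.7356 * 100 = 73.56%


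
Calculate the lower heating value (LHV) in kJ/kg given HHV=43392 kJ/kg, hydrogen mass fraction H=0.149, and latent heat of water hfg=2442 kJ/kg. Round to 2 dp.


LHV = HHV - hfg * 9 * H
Water correction = 2442 * 9 * 0.149 = 3274.722 kJ/kg
LHV = 43392 - 3274.722 = 40117.28 kJ/kg


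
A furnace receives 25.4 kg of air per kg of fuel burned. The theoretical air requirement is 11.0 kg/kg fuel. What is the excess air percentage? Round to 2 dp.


Excess air = actual - stoichiometric = 25.4 - 11.0 = 14.40 kg/kg fuel
Excess air % = (excess / stoich) * 100 = (14.40 / 11.0) * 100 = 130.91%


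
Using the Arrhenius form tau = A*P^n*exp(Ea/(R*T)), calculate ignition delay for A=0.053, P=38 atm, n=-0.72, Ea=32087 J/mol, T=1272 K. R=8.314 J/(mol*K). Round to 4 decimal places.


tau = A * P^n * exp(Ea/(R*T))
P^n = 38^(-0.72) = 0.07287118
Ea/(R*T) = 32087/(8.314*1272) = 3.034115
exp(Ea/(R*T)) = 20.782569
tau = 0.053 * 0.07287118 * 20.782569 = 0.0803 ms


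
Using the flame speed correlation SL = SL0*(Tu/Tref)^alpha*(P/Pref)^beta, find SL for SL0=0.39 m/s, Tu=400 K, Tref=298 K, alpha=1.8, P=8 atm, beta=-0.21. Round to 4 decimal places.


SL = SL0 * (Tu/Tref)^alpha * (P/Pref)^beta
T ratio = 400/298 = 1.34228188
(T ratio)^alpha = 1.34228188^1.8 = 1.698708
(P/Pref)^beta = 8^(-0.21) = 0.646176
SL = 0.39 * 1.698708 * 0.646176 = 0.4281 m/s


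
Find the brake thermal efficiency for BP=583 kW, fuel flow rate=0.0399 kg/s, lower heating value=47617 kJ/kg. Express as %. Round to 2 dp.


eta_BTE = (BP / (mf * LHV)) * 100
Denominator = 0.0399 * 47617 = 1899.9183 kW
eta_BTE = (583 / 1899.9183) * 100 = 30.69%


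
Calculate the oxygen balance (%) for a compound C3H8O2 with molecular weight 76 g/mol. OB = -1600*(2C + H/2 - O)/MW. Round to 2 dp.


OB = -1600 * (2C + H/2 - O) / MW
Inner = 2*3 + 8/2 - 2 = 8.00
OB = -1600 * 8.00 / 76 = -168.42%


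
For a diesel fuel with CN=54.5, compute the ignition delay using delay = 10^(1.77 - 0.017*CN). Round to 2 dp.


delay = 10^(1.77 - 0.017*CN)
Exponent = 1.77 - 0.017*54.5 = 0.8435
delay = 10^0.8435 = 6.97 ms


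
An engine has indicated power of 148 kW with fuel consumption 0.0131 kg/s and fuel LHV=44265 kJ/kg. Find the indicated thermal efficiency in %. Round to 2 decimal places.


eta_ith = (IP / (mf * LHV)) * 100
Denominator = 0.0131 * 44265 = 579.8715 kW
eta_ith = (148 / 579.8715) * 100 = 25.52%


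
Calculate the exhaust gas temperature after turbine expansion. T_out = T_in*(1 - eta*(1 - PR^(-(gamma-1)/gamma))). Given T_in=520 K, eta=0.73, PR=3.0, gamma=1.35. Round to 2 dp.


T_out = T_in * (1 - eta * (1 - PR^(-(gamma-1)/gamma)))
Exponent = -(1.35-1)/1.35 = -0.25925926
PR^exp = 3.0^(-0.25925926) = 0.75214556
Factor = 1 - 0.73*(1 - 0.75214556) = 0.81906626
T_out = 520 * 0.81906626 = 425.91 K


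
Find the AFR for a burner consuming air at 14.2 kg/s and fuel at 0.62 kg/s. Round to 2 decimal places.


AFR = m_air / m_fuel
AFR = 14.2 / 0.62 = 22.90


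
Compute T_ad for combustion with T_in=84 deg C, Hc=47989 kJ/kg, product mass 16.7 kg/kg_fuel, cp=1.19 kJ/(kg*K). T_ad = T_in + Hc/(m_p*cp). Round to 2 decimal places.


T_ad = T_in + Hc / (m_p * cp)
Denominator = 16.7 * 1.19 = 19.8730
Temperature rise = 47989 / 19.8730 = 2414.78 K
T_ad = 84 + 2414.78 = 2498.78 deg C


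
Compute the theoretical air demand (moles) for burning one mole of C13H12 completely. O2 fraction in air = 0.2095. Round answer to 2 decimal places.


Balanced combustion: C13H12 + 16 O2 -> 13 CO2 + 6 H2O
O2 needed = C + H/4 = 13 + 12/4 = 16.00 moles
Air moles = O2 / 0.2095 = 16.00 / 0.2095 = 76.37 moles air


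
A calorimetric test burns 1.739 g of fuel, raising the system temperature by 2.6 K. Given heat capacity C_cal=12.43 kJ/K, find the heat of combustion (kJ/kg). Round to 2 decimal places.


Hc = C_cal * delta_T / m_fuel
Q_released = 12.43 * 2.6 = 32.3180 kJ
m_fuel = 1.739 g = 1.739/1000 kg = 0.001739 kg
Hc = 32.3180 / 0.001739 = 18584.24 kJ/kg


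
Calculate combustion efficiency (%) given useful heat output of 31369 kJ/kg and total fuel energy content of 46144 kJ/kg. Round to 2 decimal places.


Efficiency = (Q_useful / Q_fuel) * 100
Efficiency = (31369 / 46144) * 100
Efficiency = 0.6798 * 100 = 67.98%


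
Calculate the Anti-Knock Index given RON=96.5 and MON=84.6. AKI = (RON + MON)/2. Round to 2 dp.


AKI = (RON + MON) / 2
AKI = (96.5 + 84.6) / 2
AKI = 181.1 / 2 = 90.55


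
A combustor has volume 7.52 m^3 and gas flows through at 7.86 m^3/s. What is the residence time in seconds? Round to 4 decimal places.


tau = V / Q_flow
tau = 7.52 / 7.86 = 0.9567 s


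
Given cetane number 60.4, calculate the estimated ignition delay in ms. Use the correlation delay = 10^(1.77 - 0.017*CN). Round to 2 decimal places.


delay = 10^(1.77 - 0.017*CN)
Exponent = 1.77 - 0.017*60.4 = 0.7432
delay = 10^0.7432 = 5.54 ms


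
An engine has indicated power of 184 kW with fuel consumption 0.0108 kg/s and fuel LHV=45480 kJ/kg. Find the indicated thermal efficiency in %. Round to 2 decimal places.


eta_ith = (IP / (mf * LHV)) * 100
Denominator = 0.0108 * 45480 = 491.1840 kW
eta_ith = (184 / 491.1840) * 100 = 37.46%


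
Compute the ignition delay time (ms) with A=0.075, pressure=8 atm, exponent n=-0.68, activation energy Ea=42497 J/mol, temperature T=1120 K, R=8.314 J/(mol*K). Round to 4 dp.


tau = A * P^n * exp(Ea/(R*T))
P^n = 8^(-0.68) = 0.24316374
Ea/(R*T) = 42497/(8.314*1120) = 4.563838
exp(Ea/(R*T)) = 95.951044
tau = 0.075 * 0.24316374 * 95.951044 = 1.7499 ms


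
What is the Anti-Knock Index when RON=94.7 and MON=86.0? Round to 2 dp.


AKI = (RON + MON) / 2
AKI = (94.7 + 86.0) / 2
AKI = 180.7 / 2 = 90.35


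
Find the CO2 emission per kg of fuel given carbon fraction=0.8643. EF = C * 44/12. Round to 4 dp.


EF = C_frac * (M_CO2 / M_C)
EF = 0.8643 * (44/12)
EF = 0.8643 * 3.666667 = 3.1691 kg_CO2/kg_fuel


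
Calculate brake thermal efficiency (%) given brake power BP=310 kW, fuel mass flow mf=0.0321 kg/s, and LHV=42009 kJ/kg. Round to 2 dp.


eta_BTE = (BP / (mf * LHV)) * 100
Denominator = 0.0321 * 42009 = 1348.4889 kW
eta_BTE = (310 / 1348.4889) * 100 = 22.99%


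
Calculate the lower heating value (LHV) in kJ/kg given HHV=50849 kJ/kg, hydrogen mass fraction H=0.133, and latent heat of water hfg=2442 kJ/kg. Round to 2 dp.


LHV = HHV - hfg * 9 * H
Water correction = 2442 * 9 * 0.133 = 2923.074 kJ/kg
LHV = 50849 - 2923.074 = 47925.93 kJ/kg


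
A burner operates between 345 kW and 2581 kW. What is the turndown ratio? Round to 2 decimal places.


TDR = Q_max / Q_min
TDR = 2581 / 345 = 7.48


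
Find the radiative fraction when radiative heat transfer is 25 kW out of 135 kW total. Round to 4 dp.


f_rad = Q_rad / Q_total
f_rad = 25 / 135 = 0.1852


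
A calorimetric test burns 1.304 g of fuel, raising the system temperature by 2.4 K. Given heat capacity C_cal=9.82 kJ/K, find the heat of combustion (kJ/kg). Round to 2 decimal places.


Hc = C_cal * delta_T / m_fuel
Q_released = 9.82 * 2.4 = 23.5680 kJ
m_fuel = 1.304 g = 1.304/1000 kg = 0.001304 kg
Hc = 23.5680 / 0.001304 = 18073.62 kJ/kg


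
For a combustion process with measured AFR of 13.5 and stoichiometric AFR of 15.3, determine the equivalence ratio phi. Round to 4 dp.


phi = AFR_stoich / AFR_actual
phi = 15.3 / 13.5 = 1.1333


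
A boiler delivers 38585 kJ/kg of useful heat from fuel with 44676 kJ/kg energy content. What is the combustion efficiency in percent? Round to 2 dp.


Efficiency = (Q_useful / Q_fuel) * 100
Efficiency = (38585 / 44676) * 100
Efficiency = 0.8637 * 100 = 86.37%


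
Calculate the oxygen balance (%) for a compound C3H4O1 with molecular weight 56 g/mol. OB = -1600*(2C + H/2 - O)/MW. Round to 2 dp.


OB = -1600 * (2C + H/2 - O) / MW
Inner = 2*3 + 4/2 - 1 = 7.00
OB = -1600 * 7.00 / 56 = -200.00%


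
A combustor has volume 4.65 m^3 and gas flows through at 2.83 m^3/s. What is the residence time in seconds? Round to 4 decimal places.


tau = V / Q_flow
tau = 4.65 / 2.83 = 1.6431 s


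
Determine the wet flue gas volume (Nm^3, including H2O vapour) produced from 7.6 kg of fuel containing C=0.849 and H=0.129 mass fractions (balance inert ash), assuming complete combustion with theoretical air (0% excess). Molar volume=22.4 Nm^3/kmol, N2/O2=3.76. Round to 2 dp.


Per kg fuel: CO2 = (C/12 kmol)*22.4 = (0.849/12)*22.4 = 1.58480 Nm^3
Per kg fuel: H2O = (H/2 kmol)*22.4 = (0.129/2)*22.4 = 1.44480 Nm^3
O2 needed per kg fuel = C/12 + H/4 = 0.849/12 + 0.129/4 = 0.10300000 kmol
Per kg fuel: N2 = O2*3.76*22.4 = 0.10300000*3.76*22.4 = 8.67507 Nm^3
Total per kg = 1.58480 + 1.44480 + 8.67507 = 11.70467 Nm^3
Total = 11.70467 * 7.6 = 88.96 Nm^3


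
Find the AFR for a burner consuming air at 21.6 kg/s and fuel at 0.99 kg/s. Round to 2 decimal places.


AFR = m_air / m_fuel
AFR = 21.6 / 0.99 = 21.82


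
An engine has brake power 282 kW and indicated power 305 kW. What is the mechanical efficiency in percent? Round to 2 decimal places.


eta_mech = (BP / IP) * 100
Ratio = 282 / 305 = 0.9246
eta_mech = 0.9246 * 100 = 92.46%


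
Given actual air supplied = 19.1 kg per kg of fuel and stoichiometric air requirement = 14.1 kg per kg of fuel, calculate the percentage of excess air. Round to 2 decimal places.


Excess air = actual - stoichiometric = 19.1 - 14.1 = 5.00 kg/kg fuel
Excess air % = (excess / stoich) * 100 = (5.00 / 14.1) * 100 = 35.46%


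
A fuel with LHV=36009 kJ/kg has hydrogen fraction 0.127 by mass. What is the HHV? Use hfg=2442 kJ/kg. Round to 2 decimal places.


HHV = LHV + hfg * 9 * H
Water addition = 2442 * 9 * 0.127 = 2791.206 kJ/kg
HHV = 36009 + 2791.206 = 38800.21 kJ/kg


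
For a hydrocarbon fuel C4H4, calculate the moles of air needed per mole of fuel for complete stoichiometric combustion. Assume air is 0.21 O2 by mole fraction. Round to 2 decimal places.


Balanced combustion: C4H4 + 5 O2 -> 4 CO2 + 2 H2O
O2 needed = C + H/4 = 4 + 4/4 = 5.00 moles
Air moles = O2 / 0.21 = 5.00 / 0.21 = 23.81 moles air


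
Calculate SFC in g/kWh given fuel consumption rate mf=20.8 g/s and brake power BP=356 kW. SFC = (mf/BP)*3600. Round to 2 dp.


SFC = (mf / BP) * 3600
Rate = 20.8 / 356 = 0.058427 g/(s*kW)
SFC = 0.058427 * 3600 = 210.34 g/kWh


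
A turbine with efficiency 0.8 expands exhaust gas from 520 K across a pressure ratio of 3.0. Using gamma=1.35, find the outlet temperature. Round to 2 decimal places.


T_out = T_in * (1 - eta * (1 - PR^(-(gamma-1)/gamma)))
Exponent = -(1.35-1)/1.35 = -0.25925926
PR^exp = 3.0^(-0.25925926) = 0.75214556
Factor = 1 - 0.8*(1 - 0.75214556) = 0.80171645
T_out = 520 * 0.80171645 = 416.89 K


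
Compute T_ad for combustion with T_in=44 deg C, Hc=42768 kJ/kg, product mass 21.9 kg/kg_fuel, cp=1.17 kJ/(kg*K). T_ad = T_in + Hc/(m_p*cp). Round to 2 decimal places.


T_ad = T_in + Hc / (m_p * cp)
Denominator = 21.9 * 1.17 = 25.6230
Temperature rise = 42768 / 25.6230 = 1669.13 K
T_ad = 44 + 1669.13 = 1713.13 deg C


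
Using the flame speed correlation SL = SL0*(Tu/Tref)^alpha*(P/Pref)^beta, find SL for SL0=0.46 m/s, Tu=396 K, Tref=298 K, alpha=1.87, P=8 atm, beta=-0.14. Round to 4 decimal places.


SL = SL0 * (Tu/Tref)^alpha * (P/Pref)^beta
T ratio = 396/298 = 1.32885906
(T ratio)^alpha = 1.32885906^1.87 = 1.701788
(P/Pref)^beta = 8^(-0.14) = 0.747425
SL = 0.46 * 1.701788 * 0.747425 = 0.5851 m/s


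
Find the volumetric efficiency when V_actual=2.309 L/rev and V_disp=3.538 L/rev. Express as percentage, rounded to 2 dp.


eta_v = (V_actual / V_disp) * 100
Ratio = 2.309 / 3.538 = 0.6526
eta_v = 0.6526 * 100 = 65.26%


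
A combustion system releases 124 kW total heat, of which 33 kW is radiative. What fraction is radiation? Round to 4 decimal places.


f_rad = Q_rad / Q_total
f_rad = 33 / 124 = 0.2661


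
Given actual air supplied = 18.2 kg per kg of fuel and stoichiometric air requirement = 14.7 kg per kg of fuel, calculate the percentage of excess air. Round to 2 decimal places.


Excess air = actual - stoichiometric = 18.2 - 14.7 = 3.50 kg/kg fuel
Excess air % = (excess / stoich) * 100 = (3.50 / 14.7) * 100 = 23.81%


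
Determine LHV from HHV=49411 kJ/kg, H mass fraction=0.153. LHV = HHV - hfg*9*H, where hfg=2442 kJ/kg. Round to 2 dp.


LHV = HHV - hfg * 9 * H
Water correction = 2442 * 9 * 0.153 = 3362.634 kJ/kg
LHV = 49411 - 3362.634 = 46048.37 kJ/kg


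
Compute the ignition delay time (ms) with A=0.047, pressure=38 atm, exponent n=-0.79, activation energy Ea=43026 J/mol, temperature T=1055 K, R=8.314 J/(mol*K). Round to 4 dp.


tau = A * P^n * exp(Ea/(R*T))
P^n = 38^(-0.79) = 0.05648992
Ea/(R*T) = 43026/(8.314*1055) = 4.905333
exp(Ea/(R*T)) = 135.007857
tau = 0.047 * 0.05648992 * 135.007857 = 0.3584 ms


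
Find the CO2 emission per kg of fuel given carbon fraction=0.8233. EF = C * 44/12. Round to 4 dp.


EF = C_frac * (M_CO2 / M_C)
EF = 0.8233 * (44/12)
EF = 0.8233 * 3.666667 = 3.0188 kg_CO2/kg_fuel


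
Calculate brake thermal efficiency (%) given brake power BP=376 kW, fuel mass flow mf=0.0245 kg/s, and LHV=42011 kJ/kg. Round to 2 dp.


eta_BTE = (BP / (mf * LHV)) * 100
Denominator = 0.0245 * 42011 = 1029.2695 kW
eta_BTE = (376 / 1029.2695) * 100 = 36.53%


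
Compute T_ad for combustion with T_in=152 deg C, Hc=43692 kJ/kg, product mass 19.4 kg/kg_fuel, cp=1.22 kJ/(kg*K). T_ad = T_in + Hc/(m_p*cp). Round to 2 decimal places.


T_ad = T_in + Hc / (m_p * cp)
Denominator = 19.4 * 1.22 = 23.6680
Temperature rise = 43692 / 23.6680 = 1846.04 K
T_ad = 152 + 1846.04 = 1998.04 deg C


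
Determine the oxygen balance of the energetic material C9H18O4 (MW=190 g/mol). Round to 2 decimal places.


OB = -1600 * (2C + H/2 - O) / MW
Inner = 2*9 + 18/2 - 4 = 23.00
OB = -1600 * 23.00 / 190 = -193.68%


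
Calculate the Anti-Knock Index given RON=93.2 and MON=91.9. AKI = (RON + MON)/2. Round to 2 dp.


AKI = (RON + MON) / 2
AKI = (93.2 + 91.9) / 2
AKI = 185.1 / 2 = 92.55


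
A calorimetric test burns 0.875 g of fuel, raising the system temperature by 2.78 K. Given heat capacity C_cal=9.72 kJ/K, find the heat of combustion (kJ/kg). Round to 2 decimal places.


Hc = C_cal * delta_T / m_fuel
Q_released = 9.72 * 2.78 = 27.0216 kJ
m_fuel = 0.875 g = 0.875/1000 kg = 0.000875 kg
Hc = 27.0216 / 0.000875 = 30881.83 kJ/kg


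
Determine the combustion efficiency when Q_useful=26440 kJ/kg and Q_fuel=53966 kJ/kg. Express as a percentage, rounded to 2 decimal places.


Efficiency = (Q_useful / Q_fuel) * 100
Efficiency = (26440 / 53966) * 100
Efficiency = 0.4899 * 100 = 48.99%


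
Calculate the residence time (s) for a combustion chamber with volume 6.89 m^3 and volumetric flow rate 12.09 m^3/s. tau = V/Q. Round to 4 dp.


tau = V / Q_flow
tau = 6.89 / 12.09 = 0.5699 s


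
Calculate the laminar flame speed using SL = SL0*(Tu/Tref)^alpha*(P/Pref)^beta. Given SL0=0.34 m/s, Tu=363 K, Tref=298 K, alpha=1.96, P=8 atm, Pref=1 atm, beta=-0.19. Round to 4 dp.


SL = SL0 * (Tu/Tref)^alpha * (P/Pref)^beta
T ratio = 363/298 = 1.21812081
(T ratio)^alpha = 1.21812081^1.96 = 1.472154
(P/Pref)^beta = 8^(-0.19) = 0.673617
SL = 0.34 * 1.472154 * 0.673617 = 0.3372 m/s


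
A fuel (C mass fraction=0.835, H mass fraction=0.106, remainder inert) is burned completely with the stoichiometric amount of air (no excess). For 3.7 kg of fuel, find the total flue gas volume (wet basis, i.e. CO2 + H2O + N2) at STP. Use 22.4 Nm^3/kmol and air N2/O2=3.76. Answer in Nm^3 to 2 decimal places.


Per kg fuel: CO2 = (C/12 kmol)*22.4 = (0.835/12)*22.4 = 1.55867 Nm^3
Per kg fuel: H2O = (H/2 kmol)*22.4 = (0.106/2)*22.4 = 1.18720 Nm^3
O2 needed per kg fuel = C/12 + H/4 = 0.835/12 + 0.106/4 = 0.09608333 kmol
Per kg fuel: N2 = O2*3.76*22.4 = 0.09608333*3.76*22.4 = 8.09252 Nm^3
Total per kg = 1.55867 + 1.18720 + 8.09252 = 10.83839 Nm^3
Total = 10.83839 * 3.7 = 40.10 Nm^3


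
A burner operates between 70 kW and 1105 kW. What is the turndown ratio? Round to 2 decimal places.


TDR = Q_max / Q_min
TDR = 1105 / 70 = 15.79


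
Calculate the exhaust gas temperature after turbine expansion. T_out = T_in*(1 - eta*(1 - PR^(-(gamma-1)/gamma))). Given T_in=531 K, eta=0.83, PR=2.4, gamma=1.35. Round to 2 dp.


T_out = T_in * (1 - eta * (1 - PR^(-(gamma-1)/gamma)))
Exponent = -(1.35-1)/1.35 = -0.25925926
PR^exp = 2.4^(-0.25925926) = 0.79694200
Factor = 1 - 0.83*(1 - 0.79694200) = 0.83146186
T_out = 531 * 0.83146186 = 441.51 K


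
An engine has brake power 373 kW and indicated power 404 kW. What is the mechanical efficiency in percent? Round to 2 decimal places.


eta_mech = (BP / IP) * 100
Ratio = 373 / 404 = 0.9233
eta_mech = 0.9233 * 100 = 92.33%


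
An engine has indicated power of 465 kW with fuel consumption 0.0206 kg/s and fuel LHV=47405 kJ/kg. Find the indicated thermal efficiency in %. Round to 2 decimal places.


eta_ith = (IP / (mf * LHV)) * 100
Denominator = 0.0206 * 47405 = 976.5430 kW
eta_ith = (465 / 976.5430) * 100 = 47.62%


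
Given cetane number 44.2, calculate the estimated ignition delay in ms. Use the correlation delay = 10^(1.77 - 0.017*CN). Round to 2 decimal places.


delay = 10^(1.77 - 0.017*CN)
Exponent = 1.77 - 0.017*44.2 = 1.0186
delay = 10^1.0186 = 10.44 ms


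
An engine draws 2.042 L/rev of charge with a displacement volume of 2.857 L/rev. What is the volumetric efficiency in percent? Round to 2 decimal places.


eta_v = (V_actual / V_disp) * 100
Ratio = 2.042 / 2.857 = 0.7147
eta_v = 0.7147 * 100 = 71.47%


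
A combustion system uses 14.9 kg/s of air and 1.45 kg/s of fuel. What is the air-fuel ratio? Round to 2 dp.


AFR = m_air / m_fuel
AFR = 14.9 / 1.45 = 10.28


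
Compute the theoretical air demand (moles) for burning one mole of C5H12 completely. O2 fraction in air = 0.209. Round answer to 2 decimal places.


Balanced combustion: C5H12 + 8 O2 -> 5 CO2 + 6 H2O
O2 needed = C + H/4 = 5 + 12/4 = 8.00 moles
Air moles = O2 / 0.209 = 8.00 / 0.209 = 38.28 moles air


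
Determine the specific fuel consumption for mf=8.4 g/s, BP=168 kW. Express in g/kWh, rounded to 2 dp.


SFC = (mf / BP) * 3600
Rate = 8.4 / 168 = 0.050000 g/(s*kW)
SFC = 0.050000 * 3600 = 180.00 g/kWh


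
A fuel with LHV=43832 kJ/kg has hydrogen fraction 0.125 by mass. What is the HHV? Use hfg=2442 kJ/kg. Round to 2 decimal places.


HHV = LHV + hfg * 9 * H
Water addition = 2442 * 9 * 0.125 = 2747.250 kJ/kg
HHV = 43832 + 2747.250 = 46579.25 kJ/kg


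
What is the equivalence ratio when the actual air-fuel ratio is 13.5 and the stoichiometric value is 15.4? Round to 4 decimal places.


phi = AFR_stoich / AFR_actual
phi = 15.4 / 13.5 = 1.1407


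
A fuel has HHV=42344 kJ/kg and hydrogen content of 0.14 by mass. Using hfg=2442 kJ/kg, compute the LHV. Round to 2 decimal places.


LHV = HHV - hfg * 9 * H
Water correction = 2442 * 9 * 0.14 = 3076.920 kJ/kg
LHV = 42344 - 3076.920 = 39267.08 kJ/kg


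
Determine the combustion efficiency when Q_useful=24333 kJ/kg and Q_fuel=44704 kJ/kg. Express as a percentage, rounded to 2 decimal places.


Efficiency = (Q_useful / Q_fuel) * 100
Efficiency = (24333 / 44704) * 100
Efficiency = 0.5443 * 100 = 54.43%


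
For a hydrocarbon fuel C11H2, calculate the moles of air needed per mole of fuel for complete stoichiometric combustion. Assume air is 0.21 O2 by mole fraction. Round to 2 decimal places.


Balanced combustion: C11H2 + 11.5 O2 -> 11 CO2 + 1 H2O
O2 needed = C + H/4 = 11 + 2/4 = 11.50 moles
Air moles = O2 / 0.21 = 11.50 / 0.21 = 54.76 moles air


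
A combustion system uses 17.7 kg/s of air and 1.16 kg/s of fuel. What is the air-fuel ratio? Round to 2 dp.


AFR = m_air / m_fuel
AFR = 17.7 / 1.16 = 15.26


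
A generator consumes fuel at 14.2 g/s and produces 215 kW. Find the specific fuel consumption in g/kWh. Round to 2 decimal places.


SFC = (mf / BP) * 3600
Rate = 14.2 / 215 = 0.066047 g/(s*kW)
SFC = 0.066047 * 3600 = 237.77 g/kWh


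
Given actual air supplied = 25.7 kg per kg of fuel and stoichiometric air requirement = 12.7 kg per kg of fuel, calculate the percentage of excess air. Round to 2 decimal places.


Excess air = actual - stoichiometric = 25.7 - 12.7 = 13.00 kg/kg fuel
Excess air % = (excess / stoich) * 100 = (13.00 / 12.7) * 100 = 102.36%


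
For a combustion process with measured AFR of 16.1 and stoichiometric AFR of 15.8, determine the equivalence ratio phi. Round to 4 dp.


phi = AFR_stoich / AFR_actual
phi = 15.8 / 16.1 = 0.9814


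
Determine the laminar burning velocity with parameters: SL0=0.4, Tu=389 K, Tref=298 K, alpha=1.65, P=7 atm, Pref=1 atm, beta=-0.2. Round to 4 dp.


SL = SL0 * (Tu/Tref)^alpha * (P/Pref)^beta
T ratio = 389/298 = 1.30536913
(T ratio)^alpha = 1.30536913^1.65 = 1.552244
(P/Pref)^beta = 7^(-0.2) = 0.677611
SL = 0.4 * 1.552244 * 0.677611 = 0.4207 m/s


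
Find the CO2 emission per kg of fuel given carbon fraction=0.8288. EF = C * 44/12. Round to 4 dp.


EF = C_frac * (M_CO2 / M_C)
EF = 0.8288 * (44/12)
EF = 0.8288 * 3.666667 = 3.0389 kg_CO2/kg_fuel


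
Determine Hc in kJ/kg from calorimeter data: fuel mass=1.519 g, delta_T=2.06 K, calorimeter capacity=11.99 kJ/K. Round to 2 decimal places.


Hc = C_cal * delta_T / m_fuel
Q_released = 11.99 * 2.06 = 24.6994 kJ
m_fuel = 1.519 g = 1.519/1000 kg = 0.001519 kg
Hc = 24.6994 / 0.001519 = 16260.30 kJ/kg


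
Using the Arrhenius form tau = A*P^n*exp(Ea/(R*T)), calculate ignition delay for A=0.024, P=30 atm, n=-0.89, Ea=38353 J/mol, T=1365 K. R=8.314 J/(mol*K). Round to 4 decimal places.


tau = A * P^n * exp(Ea/(R*T))
P^n = 30^(-0.89) = 0.04845762
Ea/(R*T) = 38353/(8.314*1365) = 3.379533
exp(Ea/(R*T)) = 29.357053
tau = 0.024 * 0.04845762 * 29.357053 = 0.0341 ms


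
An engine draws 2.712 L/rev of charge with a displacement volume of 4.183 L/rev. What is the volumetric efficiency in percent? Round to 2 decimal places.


eta_v = (V_actual / V_disp) * 100
Ratio = 2.712 / 4.183 = 0.6483
eta_v = 0.6483 * 100 = 64.83%


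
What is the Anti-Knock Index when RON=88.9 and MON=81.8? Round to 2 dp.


AKI = (RON + MON) / 2
AKI = (88.9 + 81.8) / 2
AKI = 170.7 / 2 = 85.35


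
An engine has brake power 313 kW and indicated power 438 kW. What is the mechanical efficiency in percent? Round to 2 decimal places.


eta_mech = (BP / IP) * 100
Ratio = 313 / 438 = 0.7146
eta_mech = 0.7146 * 100 = 71.46%


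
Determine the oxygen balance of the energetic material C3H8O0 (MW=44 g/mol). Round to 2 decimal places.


OB = -1600 * (2C + H/2 - O) / MW
Inner = 2*3 + 8/2 - 0 = 10.00
OB = -1600 * 10.00 / 44 = -363.64%


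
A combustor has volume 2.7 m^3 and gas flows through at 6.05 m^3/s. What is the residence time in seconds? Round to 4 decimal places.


tau = V / Q_flow
tau = 2.7 / 6.05 = 0.4463 s


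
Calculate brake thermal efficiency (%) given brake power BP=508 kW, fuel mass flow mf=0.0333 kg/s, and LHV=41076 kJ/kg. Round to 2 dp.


eta_BTE = (BP / (mf * LHV)) * 100
Denominator = 0.0333 * 41076 = 1367.8308 kW
eta_BTE = (508 / 1367.8308) * 100 = 37.14%


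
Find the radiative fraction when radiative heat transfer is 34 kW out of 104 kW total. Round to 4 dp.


f_rad = Q_rad / Q_total
f_rad = 34 / 104 = 0.3269


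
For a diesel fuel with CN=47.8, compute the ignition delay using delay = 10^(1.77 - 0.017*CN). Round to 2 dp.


delay = 10^(1.77 - 0.017*CN)
Exponent = 1.77 - 0.017*47.8 = 0.9574
delay = 10^0.9574 = 9.07 ms


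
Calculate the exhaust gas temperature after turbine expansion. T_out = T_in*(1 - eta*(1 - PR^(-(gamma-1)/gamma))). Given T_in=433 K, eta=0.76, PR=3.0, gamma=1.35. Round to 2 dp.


T_out = T_in * (1 - eta * (1 - PR^(-(gamma-1)/gamma)))
Exponent = -(1.35-1)/1.35 = -0.25925926
PR^exp = 3.0^(-0.25925926) = 0.75214556
Factor = 1 - 0.76*(1 - 0.75214556) = 0.81163063
T_out = 433 * 0.81163063 = 351.44 K


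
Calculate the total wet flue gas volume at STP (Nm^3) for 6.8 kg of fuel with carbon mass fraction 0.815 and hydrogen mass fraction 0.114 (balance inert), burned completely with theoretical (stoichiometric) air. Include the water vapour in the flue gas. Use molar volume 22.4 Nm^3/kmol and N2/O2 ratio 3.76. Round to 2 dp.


Per kg fuel: CO2 = (C/12 kmol)*22.4 = (0.815/12)*22.4 = 1.52133 Nm^3
Per kg fuel: H2O = (H/2 kmol)*22.4 = (0.114/2)*22.4 = 1.27680 Nm^3
O2 needed per kg fuel = C/12 + H/4 = 0.815/12 + 0.114/4 = 0.09641667 kmol
Per kg fuel: N2 = O2*3.76*22.4 = 0.09641667*3.76*22.4 = 8.12060 Nm^3
Total per kg = 1.52133 + 1.27680 + 8.12060 = 10.91873 Nm^3
Total = 10.91873 * 6.8 = 74.25 Nm^3


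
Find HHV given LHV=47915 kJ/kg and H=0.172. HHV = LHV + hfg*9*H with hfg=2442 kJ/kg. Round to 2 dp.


HHV = LHV + hfg * 9 * H
Water addition = 2442 * 9 * 0.172 = 3780.216 kJ/kg
HHV = 47915 + 3780.216 = 51695.22 kJ/kg


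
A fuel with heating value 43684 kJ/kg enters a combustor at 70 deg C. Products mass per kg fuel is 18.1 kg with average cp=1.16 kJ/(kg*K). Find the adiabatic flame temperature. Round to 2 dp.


T_ad = T_in + Hc / (m_p * cp)
Denominator = 18.1 * 1.16 = 20.9960
Temperature rise = 43684 / 20.9960 = 2080.59 K
T_ad = 70 + 2080.59 = 2150.59 deg C


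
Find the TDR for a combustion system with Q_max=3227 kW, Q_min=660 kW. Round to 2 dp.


TDR = Q_max / Q_min
TDR = 3227 / 660 = 4.89


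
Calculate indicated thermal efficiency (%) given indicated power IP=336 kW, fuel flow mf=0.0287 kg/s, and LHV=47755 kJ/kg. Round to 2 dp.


eta_ith = (IP / (mf * LHV)) * 100
Denominator = 0.0287 * 47755 = 1370.5685 kW
eta_ith = (336 / 1370.5685) * 100 = 24.52%


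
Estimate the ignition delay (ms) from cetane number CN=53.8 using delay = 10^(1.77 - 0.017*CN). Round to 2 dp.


delay = 10^(1.77 - 0.017*CN)
Exponent = 1.77 - 0.017*53.8 = 0.8554
delay = 10^0.8554 = 7.17 ms


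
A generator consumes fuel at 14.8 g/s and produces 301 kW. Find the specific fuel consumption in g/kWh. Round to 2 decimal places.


SFC = (mf / BP) * 3600
Rate = 14.8 / 301 = 0.049169 g/(s*kW)
SFC = 0.049169 * 3600 = 177.01 g/kWh


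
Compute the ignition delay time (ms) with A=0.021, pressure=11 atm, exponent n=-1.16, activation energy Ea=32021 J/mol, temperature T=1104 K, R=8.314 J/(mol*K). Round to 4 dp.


tau = A * P^n * exp(Ea/(R*T))
P^n = 11^(-1.16) = 0.06194189
Ea/(R*T) = 32021/(8.314*1104) = 3.488637
exp(Ea/(R*T)) = 32.741295
tau = 0.021 * 0.06194189 * 32.741295 = 0.0426 ms


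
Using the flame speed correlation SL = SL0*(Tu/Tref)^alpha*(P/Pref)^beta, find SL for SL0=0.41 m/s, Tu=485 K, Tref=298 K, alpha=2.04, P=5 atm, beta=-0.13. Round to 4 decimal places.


SL = SL0 * (Tu/Tref)^alpha * (P/Pref)^beta
T ratio = 485/298 = 1.62751678
(T ratio)^alpha = 1.62751678^2.04 = 2.700922
(P/Pref)^beta = 5^(-0.13) = 0.811211
SL = 0.41 * 2.700922 * 0.811211 = 0.8983 m/s


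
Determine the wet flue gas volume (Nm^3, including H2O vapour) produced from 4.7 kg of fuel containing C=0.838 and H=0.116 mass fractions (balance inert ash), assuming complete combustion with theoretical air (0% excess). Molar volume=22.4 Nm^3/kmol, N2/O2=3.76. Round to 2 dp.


Per kg fuel: CO2 = (C/12 kmol)*22.4 = (0.838/12)*22.4 = 1.56427 Nm^3
Per kg fuel: H2O = (H/2 kmol)*22.4 = (0.116/2)*22.4 = 1.29920 Nm^3
O2 needed per kg fuel = C/12 + H/4 = 0.838/12 + 0.116/4 = 0.09883333 kmol
Per kg fuel: N2 = O2*3.76*22.4 = 0.09883333*3.76*22.4 = 8.32414 Nm^3
Total per kg = 1.56427 + 1.29920 + 8.32414 = 11.18761 Nm^3
Total = 11.18761 * 4.7 = 52.58 Nm^3


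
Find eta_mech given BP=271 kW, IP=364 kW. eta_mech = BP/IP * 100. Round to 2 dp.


eta_mech = (BP / IP) * 100
Ratio = 271 / 364 = 0.7445
eta_mech = 0.7445 * 100 = 74.45%


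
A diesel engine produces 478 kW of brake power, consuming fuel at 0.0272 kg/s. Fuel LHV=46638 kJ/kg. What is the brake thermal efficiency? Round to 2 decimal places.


eta_BTE = (BP / (mf * LHV)) * 100
Denominator = 0.0272 * 46638 = 1268.5536 kW
eta_BTE = (478 / 1268.5536) * 100 = 37.68%


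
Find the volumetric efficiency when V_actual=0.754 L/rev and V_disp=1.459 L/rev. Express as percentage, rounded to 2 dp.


eta_v = (V_actual / V_disp) * 100
Ratio = 0.754 / 1.459 = 0.5168
eta_v = 0.5168 * 100 = 51.68%


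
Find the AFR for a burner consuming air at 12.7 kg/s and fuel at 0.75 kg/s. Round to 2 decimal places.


AFR = m_air / m_fuel
AFR = 12.7 / 0.75 = 16.93


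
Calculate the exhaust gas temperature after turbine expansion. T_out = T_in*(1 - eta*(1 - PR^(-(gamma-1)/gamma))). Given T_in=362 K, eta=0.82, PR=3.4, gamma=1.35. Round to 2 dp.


T_out = T_in * (1 - eta * (1 - PR^(-(gamma-1)/gamma)))
Exponent = -(1.35-1)/1.35 = -0.25925926
PR^exp = 3.4^(-0.25925926) = 0.72813041
Factor = 1 - 0.82*(1 - 0.72813041) = 0.77706694
T_out = 362 * 0.77706694 = 281.30 K


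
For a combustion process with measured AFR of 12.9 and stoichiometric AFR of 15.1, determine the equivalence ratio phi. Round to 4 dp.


phi = AFR_stoich / AFR_actual
phi = 15.1 / 12.9 = 1.1705


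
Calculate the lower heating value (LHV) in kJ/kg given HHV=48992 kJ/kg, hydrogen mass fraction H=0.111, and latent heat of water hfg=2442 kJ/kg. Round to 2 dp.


LHV = HHV - hfg * 9 * H
Water correction = 2442 * 9 * 0.111 = 2439.558 kJ/kg
LHV = 48992 - 2439.558 = 46552.44 kJ/kg


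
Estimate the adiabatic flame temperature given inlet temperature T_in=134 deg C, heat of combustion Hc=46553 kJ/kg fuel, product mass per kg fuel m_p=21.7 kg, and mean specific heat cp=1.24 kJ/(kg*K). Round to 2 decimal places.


T_ad = T_in + Hc / (m_p * cp)
Denominator = 21.7 * 1.24 = 26.9080
Temperature rise = 46553 / 26.9080 = 1730.08 K
T_ad = 134 + 1730.08 = 1864.08 deg C


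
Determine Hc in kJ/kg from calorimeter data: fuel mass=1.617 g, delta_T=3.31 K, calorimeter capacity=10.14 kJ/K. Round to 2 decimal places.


Hc = C_cal * delta_T / m_fuel
Q_released = 10.14 * 3.31 = 33.5634 kJ
m_fuel = 1.617 g = 1.617/1000 kg = 0.001617 kg
Hc = 33.5634 / 0.001617 = 20756.59 kJ/kg


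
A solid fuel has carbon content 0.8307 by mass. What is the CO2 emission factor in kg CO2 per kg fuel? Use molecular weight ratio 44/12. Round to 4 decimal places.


EF = C_frac * (M_CO2 / M_C)
EF = 0.8307 * (44/12)
EF = 0.8307 * 3.666667 = 3.0459 kg_CO2/kg_fuel


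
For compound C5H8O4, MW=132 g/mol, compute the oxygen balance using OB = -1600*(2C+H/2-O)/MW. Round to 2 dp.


OB = -1600 * (2C + H/2 - O) / MW
Inner = 2*5 + 8/2 - 4 = 10.00
OB = -1600 * 10.00 / 132 = -121.21%


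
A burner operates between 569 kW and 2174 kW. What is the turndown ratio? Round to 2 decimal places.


TDR = Q_max / Q_min
TDR = 2174 / 569 = 3.82


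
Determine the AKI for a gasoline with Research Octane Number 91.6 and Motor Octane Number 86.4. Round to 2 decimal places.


AKI = (RON + MON) / 2
AKI = (91.6 + 86.4) / 2
AKI = 178.0 / 2 = 89.00


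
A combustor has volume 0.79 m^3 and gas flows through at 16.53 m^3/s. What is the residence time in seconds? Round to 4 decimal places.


tau = V / Q_flow
tau = 0.79 / 16.53 = 0.0478 s


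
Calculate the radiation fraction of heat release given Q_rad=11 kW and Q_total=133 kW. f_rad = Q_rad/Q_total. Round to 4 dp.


f_rad = Q_rad / Q_total
f_rad = 11 / 133 = 0.0827


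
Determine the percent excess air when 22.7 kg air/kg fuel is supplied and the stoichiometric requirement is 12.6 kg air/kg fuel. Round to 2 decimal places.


Excess air = actual - stoichiometric = 22.7 - 12.6 = 10.10 kg/kg fuel
Excess air % = (excess / stoich) * 100 = (10.10 / 12.6) * 100 = 80.16%


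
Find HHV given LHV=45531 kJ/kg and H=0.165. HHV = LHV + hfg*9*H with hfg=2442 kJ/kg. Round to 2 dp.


HHV = LHV + hfg * 9 * H
Water addition = 2442 * 9 * 0.165 = 3626.370 kJ/kg
HHV = 45531 + 3626.370 = 49157.37 kJ/kg


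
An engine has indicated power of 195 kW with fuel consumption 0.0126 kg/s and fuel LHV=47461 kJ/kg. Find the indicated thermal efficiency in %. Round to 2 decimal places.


eta_ith = (IP / (mf * LHV)) * 100
Denominator = 0.0126 * 47461 = 598.0086 kW
eta_ith = (195 / 598.0086) * 100 = 32.61%


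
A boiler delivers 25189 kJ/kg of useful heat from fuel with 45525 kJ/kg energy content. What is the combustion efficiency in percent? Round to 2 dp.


Efficiency = (Q_useful / Q_fuel) * 100
Efficiency = (25189 / 45525) * 100
Efficiency = 0.5533 * 100 = 55.33%


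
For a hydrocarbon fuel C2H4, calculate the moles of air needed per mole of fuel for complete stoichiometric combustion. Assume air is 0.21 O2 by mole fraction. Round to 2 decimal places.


Balanced combustion: C2H4 + 3 O2 -> 2 CO2 + 2 H2O
O2 needed = C + H/4 = 2 + 4/4 = 3.00 moles
Air moles = O2 / 0.21 = 3.00 / 0.21 = 14.29 moles air


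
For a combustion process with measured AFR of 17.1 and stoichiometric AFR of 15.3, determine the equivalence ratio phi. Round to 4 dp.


phi = AFR_stoich / AFR_actual
phi = 15.3 / 17.1 = 0.8947


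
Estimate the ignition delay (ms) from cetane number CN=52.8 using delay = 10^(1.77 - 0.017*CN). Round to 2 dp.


delay = 10^(1.77 - 0.017*CN)
Exponent = 1.77 - 0.017*52.8 = 0.8724
delay = 10^0.8724 = 7.45 ms


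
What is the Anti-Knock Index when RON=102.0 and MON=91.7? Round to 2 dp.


AKI = (RON + MON) / 2
AKI = (102.0 + 91.7) / 2
AKI = 193.7 / 2 = 96.85


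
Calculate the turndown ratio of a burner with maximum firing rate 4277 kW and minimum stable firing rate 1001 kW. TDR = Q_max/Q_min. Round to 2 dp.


TDR = Q_max / Q_min
TDR = 4277 / 1001 = 4.27


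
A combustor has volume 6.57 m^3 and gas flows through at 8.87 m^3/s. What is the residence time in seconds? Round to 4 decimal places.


tau = V / Q_flow
tau = 6.57 / 8.87 = 0.7407 s


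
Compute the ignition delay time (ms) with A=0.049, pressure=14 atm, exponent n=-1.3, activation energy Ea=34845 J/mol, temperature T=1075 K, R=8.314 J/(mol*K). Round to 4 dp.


tau = A * P^n * exp(Ea/(R*T))
P^n = 14^(-1.3) = 0.03236187
Ea/(R*T) = 34845/(8.314*1075) = 3.898719
exp(Ea/(R*T)) = 49.339227
tau = 0.049 * 0.03236187 * 49.339227 = 0.0782 ms


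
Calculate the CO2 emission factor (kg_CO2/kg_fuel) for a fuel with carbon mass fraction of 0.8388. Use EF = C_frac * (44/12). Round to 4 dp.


EF = C_frac * (M_CO2 / M_C)
EF = 0.8388 * (44/12)
EF = 0.8388 * 3.666667 = 3.0756 kg_CO2/kg_fuel


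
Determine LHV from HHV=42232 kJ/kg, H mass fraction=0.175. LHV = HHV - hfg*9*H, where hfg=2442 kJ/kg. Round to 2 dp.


LHV = HHV - hfg * 9 * H
Water correction = 2442 * 9 * 0.175 = 3846.150 kJ/kg
LHV = 42232 - 3846.150 = 38385.85 kJ/kg


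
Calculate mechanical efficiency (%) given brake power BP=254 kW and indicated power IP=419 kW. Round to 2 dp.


eta_mech = (BP / IP) * 100
Ratio = 254 / 419 = 0.6062
eta_mech = 0.6062 * 100 = 60.62%


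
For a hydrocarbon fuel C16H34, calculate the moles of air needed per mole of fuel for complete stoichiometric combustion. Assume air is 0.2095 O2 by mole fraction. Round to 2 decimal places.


Balanced combustion: C16H34 + 24.5 O2 -> 16 CO2 + 17 H2O
O2 needed = C + H/4 = 16 + 34/4 = 24.50 moles
Air moles = O2 / 0.2095 = 24.50 / 0.2095 = 116.95 moles air


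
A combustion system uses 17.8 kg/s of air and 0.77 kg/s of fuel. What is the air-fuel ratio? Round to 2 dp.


AFR = m_air / m_fuel
AFR = 17.8 / 0.77 = 23.12


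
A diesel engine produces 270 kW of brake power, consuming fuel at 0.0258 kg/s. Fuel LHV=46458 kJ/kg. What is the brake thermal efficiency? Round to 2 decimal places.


eta_BTE = (BP / (mf * LHV)) * 100
Denominator = 0.0258 * 46458 = 1198.6164 kW
eta_BTE = (270 / 1198.6164) * 100 = 22.53%


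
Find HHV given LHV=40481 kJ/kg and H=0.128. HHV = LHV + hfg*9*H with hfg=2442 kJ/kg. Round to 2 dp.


HHV = LHV + hfg * 9 * H
Water addition = 2442 * 9 * 0.128 = 2813.184 kJ/kg
HHV = 40481 + 2813.184 = 43294.18 kJ/kg


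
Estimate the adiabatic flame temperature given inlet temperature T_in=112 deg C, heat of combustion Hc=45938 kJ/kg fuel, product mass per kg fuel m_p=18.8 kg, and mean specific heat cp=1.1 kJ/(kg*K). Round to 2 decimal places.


T_ad = T_in + Hc / (m_p * cp)
Denominator = 18.8 * 1.1 = 20.6800
Temperature rise = 45938 / 20.6800 = 2221.37 K
T_ad = 112 + 2221.37 = 2333.37 deg C


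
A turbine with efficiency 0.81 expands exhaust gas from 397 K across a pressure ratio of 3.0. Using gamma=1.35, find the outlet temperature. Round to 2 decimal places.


T_out = T_in * (1 - eta * (1 - PR^(-(gamma-1)/gamma)))
Exponent = -(1.35-1)/1.35 = -0.25925926
PR^exp = 3.0^(-0.25925926) = 0.75214556
Factor = 1 - 0.81*(1 - 0.75214556) = 0.79923790
T_out = 397 * 0.79923790 = 317.30 K


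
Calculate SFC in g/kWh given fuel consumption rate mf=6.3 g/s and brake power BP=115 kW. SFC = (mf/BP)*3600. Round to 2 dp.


SFC = (mf / BP) * 3600
Rate = 6.3 / 115 = 0.054783 g/(s*kW)
SFC = 0.054783 * 3600 = 197.22 g/kWh


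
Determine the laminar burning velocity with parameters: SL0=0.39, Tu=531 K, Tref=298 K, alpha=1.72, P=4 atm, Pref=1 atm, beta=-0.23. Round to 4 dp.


SL = SL0 * (Tu/Tref)^alpha * (P/Pref)^beta
T ratio = 531/298 = 1.78187919
(T ratio)^alpha = 1.78187919^1.72 = 2.700913
(P/Pref)^beta = 4^(-0.23) = 0.726986
SL = 0.39 * 2.700913 * 0.726986 = 0.7658 m/s


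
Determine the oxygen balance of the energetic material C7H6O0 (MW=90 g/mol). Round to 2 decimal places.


OB = -1600 * (2C + H/2 - O) / MW
Inner = 2*7 + 6/2 - 0 = 17.00
OB = -1600 * 17.00 / 90 = -302.22%


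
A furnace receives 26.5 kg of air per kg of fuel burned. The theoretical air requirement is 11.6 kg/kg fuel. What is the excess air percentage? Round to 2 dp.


Excess air = actual - stoichiometric = 26.5 - 11.6 = 14.90 kg/kg fuel
Excess air % = (excess / stoich) * 100 = (14.90 / 11.6) * 100 = 128.45%


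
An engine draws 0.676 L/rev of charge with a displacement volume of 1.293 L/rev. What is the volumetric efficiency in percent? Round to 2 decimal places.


eta_v = (V_actual / V_disp) * 100
Ratio = 0.676 / 1.293 = 0.5228
eta_v = 0.5228 * 100 = 52.28%


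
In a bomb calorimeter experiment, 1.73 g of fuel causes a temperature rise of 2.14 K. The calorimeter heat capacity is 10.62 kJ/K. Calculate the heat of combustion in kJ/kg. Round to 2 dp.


Hc = C_cal * delta_T / m_fuel
Q_released = 10.62 * 2.14 = 22.7268 kJ
m_fuel = 1.73 g = 1.73/1000 kg = 0.001730 kg
Hc = 22.7268 / 0.001730 = 13136.88 kJ/kg


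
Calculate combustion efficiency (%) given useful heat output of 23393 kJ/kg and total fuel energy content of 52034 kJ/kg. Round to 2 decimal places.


Efficiency = (Q_useful / Q_fuel) * 100
Efficiency = (23393 / 52034) * 100
Efficiency = 0.4496 * 100 = 44.96%


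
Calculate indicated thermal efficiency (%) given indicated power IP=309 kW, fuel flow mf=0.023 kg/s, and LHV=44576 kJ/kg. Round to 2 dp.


eta_ith = (IP / (mf * LHV)) * 100
Denominator = 0.023 * 44576 = 1025.2480 kW
eta_ith = (309 / 1025.2480) * 100 = 30.14%


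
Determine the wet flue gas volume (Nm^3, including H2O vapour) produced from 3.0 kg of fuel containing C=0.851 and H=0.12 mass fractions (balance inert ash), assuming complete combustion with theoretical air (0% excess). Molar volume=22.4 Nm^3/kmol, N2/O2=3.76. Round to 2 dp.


Per kg fuel: CO2 = (C/12 kmol)*22.4 = (0.851/12)*22.4 = 1.58853 Nm^3
Per kg fuel: H2O = (H/2 kmol)*22.4 = (0.12/2)*22.4 = 1.34400 Nm^3
O2 needed per kg fuel = C/12 + H/4 = 0.851/12 + 0.12/4 = 0.10091667 kmol
Per kg fuel: N2 = O2*3.76*22.4 = 0.10091667*3.76*22.4 = 8.49961 Nm^3
Total per kg = 1.58853 + 1.34400 + 8.49961 = 11.43214 Nm^3
Total = 11.43214 * 3.0 = 34.30 Nm^3
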